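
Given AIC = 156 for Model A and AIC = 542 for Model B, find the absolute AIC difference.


Absolute difference = |156 - 542| = 386.
The model with lower AIC (A) is preferred.

386


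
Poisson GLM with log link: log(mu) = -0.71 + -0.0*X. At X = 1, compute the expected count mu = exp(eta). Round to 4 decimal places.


Compute eta = -0.71 + -0.0 * 1 = -0.7100.
Apply inverse link: mu = e^-0.7100 = 0.4916.

0.4916


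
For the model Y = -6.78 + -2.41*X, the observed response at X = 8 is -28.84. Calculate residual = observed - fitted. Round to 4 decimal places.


Fitted value at X = 8 is yhat = -6.78 + -2.41*8 = -26.0600.
Residual = -28.84 - -26.0600 = -2.7800.

-2.7800


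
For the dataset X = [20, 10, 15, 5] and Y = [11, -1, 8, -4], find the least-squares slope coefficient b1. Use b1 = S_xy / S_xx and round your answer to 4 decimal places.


First compute the means: xbar = 12.5000, ybar = 3.5000.
Then S_xx = sum((xi - xbar)^2) = 125.0000.
S_xy = sum((xi - xbar)(yi - ybar)) = 135.0000.
b1 = S_xy / S_xx = 135.0000 / 125.0000 = 1.0800.

1.0800


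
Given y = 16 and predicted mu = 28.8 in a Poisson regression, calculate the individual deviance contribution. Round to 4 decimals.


Compute y*ln(y/mu) = 16*ln(16/28.8) = 16*-0.587787 = -9.404592.
y - mu = -12.8.
D = 2*(-9.404592 - (-12.8)) = 6.790816, which rounds to 6.7908.

6.7908


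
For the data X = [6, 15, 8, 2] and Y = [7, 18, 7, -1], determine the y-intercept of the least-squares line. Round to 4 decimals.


The slope is b1 = 1.4169.
Sample means are xbar = 7.7500 and ybar = 7.7500.
Intercept: b0 = 7.7500 - (1.4169)(7.7500) = -3.2310.

-3.2310


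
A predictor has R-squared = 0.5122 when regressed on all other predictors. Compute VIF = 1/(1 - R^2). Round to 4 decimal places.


Denominator: 1 - 0.5122 = 0.4878.
VIF = 1 / 0.4878 = 2.0500.

2.0500


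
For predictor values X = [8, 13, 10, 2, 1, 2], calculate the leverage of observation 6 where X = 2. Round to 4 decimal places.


Mean of X: xbar = 6.0000.
SXX = 126.0000.
For X = 2: h = 1/6 + (2 - 6.0000)^2/126.0000 = 0.2937.

0.2937


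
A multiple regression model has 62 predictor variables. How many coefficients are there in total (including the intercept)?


Total coefficients = number of predictors + 1 (for the intercept).
= 62 + 1 = 63.

63


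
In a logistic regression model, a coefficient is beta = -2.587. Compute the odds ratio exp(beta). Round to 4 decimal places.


exp(-2.587) = 0.0752.
So the odds ratio is 0.0752.

0.0752


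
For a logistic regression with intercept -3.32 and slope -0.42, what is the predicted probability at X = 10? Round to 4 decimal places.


Linear predictor: z = -3.32 + -0.42 * 10 = -7.5200.
P = 1/(1 + exp(7.5200)) = 1/(1 + 1844.5673) = 0.0005.

0.0005


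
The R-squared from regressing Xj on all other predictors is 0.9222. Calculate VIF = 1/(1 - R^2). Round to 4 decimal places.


VIF = 1 / (1 - 0.9222).
= 1 / 0.0778 = 12.8535.

12.8535


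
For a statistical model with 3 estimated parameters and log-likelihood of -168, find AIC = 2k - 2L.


AIC = 2*3 - 2*(-168).
= 6 + 336 = 342.

342


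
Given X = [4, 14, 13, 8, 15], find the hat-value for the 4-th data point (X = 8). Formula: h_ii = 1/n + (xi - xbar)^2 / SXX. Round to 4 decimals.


Compute xbar = 10.8000 with n = 5 observations.
SXX = 86.8000.
Leverage = 1/5 + (8 - 10.8000)^2/86.8000 = 0.2903.

0.2903


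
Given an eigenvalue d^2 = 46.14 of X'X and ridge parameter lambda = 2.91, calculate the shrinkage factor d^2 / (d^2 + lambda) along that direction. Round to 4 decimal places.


Compute the denominator: 46.14 + 2.91 = 49.0500.
Shrinkage factor = 46.14 / 49.0500 = 0.9407.

0.9407


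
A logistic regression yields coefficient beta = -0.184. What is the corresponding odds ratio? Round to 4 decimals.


Odds ratio = exp(beta) = exp(-0.184).
= 0.8319.

0.8319


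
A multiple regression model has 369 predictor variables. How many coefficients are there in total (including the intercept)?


Each predictor gets one coefficient, plus one intercept.
Total parameters = 369 + 1 = 370.

370


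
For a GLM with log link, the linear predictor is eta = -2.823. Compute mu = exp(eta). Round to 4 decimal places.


The inverse log link gives:
mu = exp(-2.823) = 0.0594.

0.0594


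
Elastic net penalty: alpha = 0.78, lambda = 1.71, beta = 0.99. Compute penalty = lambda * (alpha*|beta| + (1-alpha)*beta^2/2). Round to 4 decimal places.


alpha * |beta| = 0.78 * 0.99 = 0.7722.
(1-alpha) * beta^2/2 = 0.22 * 0.9801/2 = 0.1078.
Total = 1.71 * (0.7722 + 0.1078) = 1.5048.

1.5048


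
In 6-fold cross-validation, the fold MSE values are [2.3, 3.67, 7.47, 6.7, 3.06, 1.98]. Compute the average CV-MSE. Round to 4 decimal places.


Sum of fold MSEs = 25.1800.
Average = 25.1800 / 6 = 4.1967.

4.1967


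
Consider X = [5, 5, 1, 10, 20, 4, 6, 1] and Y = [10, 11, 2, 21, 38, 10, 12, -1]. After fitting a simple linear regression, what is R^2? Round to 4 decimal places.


Fit the OLS line: b0 = 0.2049, b1 = 1.9492.
SSres = 18.1898.
SStot = 1028.8750.
R^2 = 1 - 18.1898/1028.8750 = 0.9823.

0.9823


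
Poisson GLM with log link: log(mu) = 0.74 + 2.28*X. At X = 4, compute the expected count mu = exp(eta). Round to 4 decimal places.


Compute eta = 0.74 + 2.28 * 4 = 9.8600.
Apply inverse link: mu = e^9.8600 = 19148.8894.

19148.8894


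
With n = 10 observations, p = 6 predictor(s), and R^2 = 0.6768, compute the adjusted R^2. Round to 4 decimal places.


Using the formula:
(1 - 0.6768) = 0.3232.
Multiply by 9/3: 0.3232 * 9 = 2.9088, then 2.9088 / 3 = 0.9696.
Adj R^2 = 1 - 0.9696 = 0.0304.

0.0304


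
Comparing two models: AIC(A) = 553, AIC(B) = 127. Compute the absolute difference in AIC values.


Compute |553 - 127| = 426.
Model B has the smaller AIC.

426


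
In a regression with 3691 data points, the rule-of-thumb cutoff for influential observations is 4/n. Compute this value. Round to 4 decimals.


Using the rule of thumb:
Threshold = 4 / 3691 = 0.0011.

0.0011


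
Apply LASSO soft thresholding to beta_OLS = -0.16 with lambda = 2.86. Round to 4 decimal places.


Absolute value: |-0.16| = 0.16.
Compare to lambda = 2.86.
Since |beta| <= lambda, the coefficient is set to 0.

0.0000


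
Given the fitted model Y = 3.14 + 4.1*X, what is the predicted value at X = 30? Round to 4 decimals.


Plug X = 30 into Y = 3.14 + 4.1*X:
Y = 3.14 + 123.0000 = 126.1400.

126.1400


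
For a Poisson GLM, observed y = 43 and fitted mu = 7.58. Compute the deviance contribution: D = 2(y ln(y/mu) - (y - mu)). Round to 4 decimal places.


y/mu = 43/7.58 = 5.672823 (approx.), and ln(43/7.58) = 1.735687.
y * ln(y/mu) = 43 * 1.735687 = 74.634541.
y - mu = 35.42.
D = 2 * (74.634541 - 35.42) = 78.429082, which rounds to 78.4291.

78.4291


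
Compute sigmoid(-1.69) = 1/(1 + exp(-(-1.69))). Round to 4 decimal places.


exp(1.6900) = 5.4195.
1 + exp(-z) = 6.4195.
sigmoid = 1/6.4195 = 0.1558.

0.1558


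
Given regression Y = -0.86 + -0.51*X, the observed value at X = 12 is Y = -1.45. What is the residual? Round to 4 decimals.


Fitted value at X = 12 is yhat = -0.86 + -0.51*12 = -6.9800.
Residual = -1.45 - -6.9800 = 5.5300.

5.5300


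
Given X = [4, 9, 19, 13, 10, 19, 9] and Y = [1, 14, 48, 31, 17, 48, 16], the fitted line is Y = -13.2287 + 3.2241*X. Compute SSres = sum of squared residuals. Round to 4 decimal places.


For each point, residual = actual - predicted.
Residuals: [1.3323, -1.7882, -0.0292, 2.3154, -2.0123, -0.0292, 0.2118].
Sum of squared residuals = 14.4297.

14.4297


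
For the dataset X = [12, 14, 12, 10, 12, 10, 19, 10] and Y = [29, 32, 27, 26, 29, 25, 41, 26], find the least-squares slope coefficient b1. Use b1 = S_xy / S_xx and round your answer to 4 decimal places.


First compute the means: xbar = 12.3750, ybar = 29.3750.
Then S_xx = sum((xi - xbar)^2) = 63.8750.
S_xy = sum((xi - xbar)(yi - ybar)) = 108.8750.
b1 = S_xy / S_xx = 108.8750 / 63.8750 = 1.7045.

1.7045


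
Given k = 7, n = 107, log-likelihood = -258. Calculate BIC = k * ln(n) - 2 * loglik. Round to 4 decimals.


Compute k*ln(n) = 7*ln(107) = 7*4.672829 = 32.709803.
Then -2*loglik = 516.
BIC = 32.709803 + 516 = 548.709803, which rounds to 548.7098.

548.7098


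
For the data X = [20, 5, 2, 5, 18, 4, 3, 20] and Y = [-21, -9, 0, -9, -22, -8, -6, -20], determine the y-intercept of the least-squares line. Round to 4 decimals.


First find the slope: b1 = -0.9562.
Means: xbar = 9.6250, ybar = -11.8750.
b0 = ybar - b1 * xbar = -11.8750 - -0.9562 * 9.6250 = -2.6720.

-2.6720


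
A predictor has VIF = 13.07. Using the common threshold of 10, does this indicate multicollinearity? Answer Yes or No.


The threshold is 10.
VIF = 13.07 is >= 10.
Multicollinearity indication: Yes.

Yes


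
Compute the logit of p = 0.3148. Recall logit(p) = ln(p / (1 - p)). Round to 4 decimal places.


Compute the odds: 0.3148/0.6852 = 0.4594.
Take the natural log: ln(0.4594) = -0.7778.

-0.7778


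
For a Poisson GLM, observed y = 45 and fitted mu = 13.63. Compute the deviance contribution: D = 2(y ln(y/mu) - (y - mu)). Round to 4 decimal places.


y/mu = 45/13.63 = 3.301541 (approx.), and ln(45/13.63) = 1.194389.
y * ln(y/mu) = 45 * 1.194389 = 53.747505.
y - mu = 31.37.
D = 2 * (53.747505 - 31.37) = 44.755010, which rounds to 44.7550.

44.7550


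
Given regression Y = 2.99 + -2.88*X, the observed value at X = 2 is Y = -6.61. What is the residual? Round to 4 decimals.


Fitted value at X = 2 is yhat = 2.99 + -2.88*2 = -2.7700.
Residual = -6.61 - -2.7700 = -3.8400.

-3.8400


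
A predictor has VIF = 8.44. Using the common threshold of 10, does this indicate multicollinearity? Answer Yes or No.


Compare VIF = 8.44 to the threshold of 10.
8.44 < 10, so the answer is No.

No


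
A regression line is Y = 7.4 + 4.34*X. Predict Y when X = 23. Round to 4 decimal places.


Plug X = 23 into Y = 7.4 + 4.34*X:
Y = 7.4 + 99.8200 = 107.2200.

107.2200


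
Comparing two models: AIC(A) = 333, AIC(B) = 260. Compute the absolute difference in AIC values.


Absolute difference = |333 - 260| = 73.
The model with lower AIC (B) is preferred.

73


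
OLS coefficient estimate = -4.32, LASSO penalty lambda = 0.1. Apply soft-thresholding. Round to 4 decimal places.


|beta_OLS| = 4.32.
lambda = 0.1.
Since |beta| > lambda, coefficient = sign(beta)*(|beta| - lambda) = -4.2200.
Result = -4.2200.

-4.2200


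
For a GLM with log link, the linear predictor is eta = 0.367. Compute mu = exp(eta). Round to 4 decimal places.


The inverse log link gives:
mu = exp(0.367) = 1.4434.

1.4434


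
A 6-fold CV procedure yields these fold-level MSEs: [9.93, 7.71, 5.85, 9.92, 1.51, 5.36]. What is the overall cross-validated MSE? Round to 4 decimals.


Total MSE across folds = 40.2800.
CV-MSE = 40.2800/6 = 6.7133.

6.7133


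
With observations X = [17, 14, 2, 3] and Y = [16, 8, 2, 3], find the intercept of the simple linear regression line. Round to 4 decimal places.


The slope is b1 = 0.7816.
Sample means are xbar = 9.0000 and ybar = 7.2500.
Intercept: b0 = 7.2500 - (0.7816)(9.0000) = 0.2155.

0.2155


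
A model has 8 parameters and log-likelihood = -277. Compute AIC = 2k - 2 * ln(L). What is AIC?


Compute:
2k = 2*8 = 16.
-2*loglik = -2*(-277) = 554.
AIC = 16 + 554 = 570.

570


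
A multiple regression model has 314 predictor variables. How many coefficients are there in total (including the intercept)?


Total coefficients = number of predictors + 1 (for the intercept).
= 314 + 1 = 315.

315


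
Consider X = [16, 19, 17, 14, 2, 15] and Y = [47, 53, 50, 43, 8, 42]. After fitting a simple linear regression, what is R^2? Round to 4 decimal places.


Fit the OLS line: b0 = 3.0100, b1 = 2.7101.
SSres = 10.6363.
SStot = 1353.5000.
R^2 = 1 - 10.6363/1353.5000 = 0.9921.

0.9921


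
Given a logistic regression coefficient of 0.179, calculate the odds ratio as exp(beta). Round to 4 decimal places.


exp(0.179) = 1.1960.
So the odds ratio is 1.1960.

1.1960


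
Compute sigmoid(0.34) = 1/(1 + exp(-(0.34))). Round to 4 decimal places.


Compute exp(-0.3400) = 0.7118.
Sigmoid = 1 / (1 + 0.7118) = 1 / 1.7118 = 0.5842.

0.5842


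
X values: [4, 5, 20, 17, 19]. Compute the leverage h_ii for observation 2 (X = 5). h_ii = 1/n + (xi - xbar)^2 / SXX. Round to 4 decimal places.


n = 5, xbar = 13.0000.
SXX = sum((xi - xbar)^2) = 246.0000.
h = 1/5 + (5 - 13.0000)^2 / 246.0000 = 0.4602.

0.4602


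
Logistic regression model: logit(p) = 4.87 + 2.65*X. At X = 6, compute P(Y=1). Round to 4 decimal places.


Compute z = 4.87 + (2.65)(6) = 20.7700.
exp(-z) = 0.0000.
P = 1/(1 + 0.0000) = 1.0000.

1.0000


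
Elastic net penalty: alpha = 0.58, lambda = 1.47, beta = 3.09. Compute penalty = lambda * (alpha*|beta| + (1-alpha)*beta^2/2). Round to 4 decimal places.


Compute:
L1 = 0.58 * 3.09 = 1.7922.
L2 = 0.42 * 3.09^2 / 2 = 2.0051.
Penalty = 1.47 * (1.7922 + 2.0051) = 5.5820.

5.5820


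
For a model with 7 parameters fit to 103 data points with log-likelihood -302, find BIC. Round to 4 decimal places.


k * ln(n) = 7 * ln(103) = 7 * 4.634729 = 32.443103.
-2 * loglik = -2 * (-302) = 604.
BIC = 32.443103 + 604 = 636.443103, which rounds to 636.4431.

636.4431


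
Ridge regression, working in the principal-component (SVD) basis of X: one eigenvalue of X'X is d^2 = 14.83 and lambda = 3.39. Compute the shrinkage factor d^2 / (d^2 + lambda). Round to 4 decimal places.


d^2 + lambda = 14.83 + 3.39 = 18.2200.
Shrinkage factor = 14.83/18.2200 = 0.8139.

0.8139


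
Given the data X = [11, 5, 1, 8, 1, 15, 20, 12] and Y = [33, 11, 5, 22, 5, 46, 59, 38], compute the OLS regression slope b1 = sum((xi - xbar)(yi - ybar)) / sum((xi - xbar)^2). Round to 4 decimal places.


The sample means are xbar = 9.1250 and ybar = 27.3750.
Compute S_xx = 314.8750 and S_xy = 931.6250.
Slope b1 = S_xy / S_xx = 931.6250 / 314.8750 = 2.9587.

2.9587


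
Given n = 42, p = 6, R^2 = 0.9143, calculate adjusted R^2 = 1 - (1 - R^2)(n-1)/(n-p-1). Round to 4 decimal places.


Using the formula:
(1 - 0.9143) = 0.0857.
Multiply by 41/35: 0.0857 * 41 = 3.5137, then 3.5137 / 35 = 0.1004.
Adj R^2 = 1 - 0.1004 = 0.8996.

0.8996


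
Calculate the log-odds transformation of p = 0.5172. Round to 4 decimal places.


The odds are p/(1-p) = 0.5172 / 0.4828 = 1.0713.
logit(p) = ln(1.0713) = 0.0688.

0.0688


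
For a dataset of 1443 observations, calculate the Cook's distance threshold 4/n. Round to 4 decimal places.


The threshold is 4/n.
4/1443 = 0.0028.

0.0028


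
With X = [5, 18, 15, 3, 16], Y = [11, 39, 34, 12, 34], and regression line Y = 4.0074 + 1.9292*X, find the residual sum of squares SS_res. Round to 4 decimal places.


Predicted values from Y = 4.0074 + 1.9292*X.
Residuals: [-2.6534, 0.2670, 1.0546, 2.2050, -0.8746].
SSres = 13.8510.

13.8510


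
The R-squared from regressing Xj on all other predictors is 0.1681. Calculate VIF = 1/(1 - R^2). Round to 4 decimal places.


Using VIF = 1/(1 - R^2_j):
1 - 0.1681 = 0.8319.
VIF = 1.2021.

1.2021


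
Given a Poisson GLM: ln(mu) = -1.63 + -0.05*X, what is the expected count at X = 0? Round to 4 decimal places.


Compute eta = -1.63 + -0.05 * 0 = -1.6300.
Apply inverse link: mu = e^-1.6300 = 0.1959.

0.1959


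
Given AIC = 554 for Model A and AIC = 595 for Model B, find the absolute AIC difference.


Absolute difference = |554 - 595| = 41.
The model with lower AIC (A) is preferred.

41


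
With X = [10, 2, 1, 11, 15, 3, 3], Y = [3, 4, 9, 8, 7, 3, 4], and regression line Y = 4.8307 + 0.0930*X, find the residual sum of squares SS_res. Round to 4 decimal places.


For each point, residual = actual - predicted.
Residuals: [-2.7607, -1.0167, 4.0763, 2.1463, 0.7743, -2.1097, -1.1097].
Sum of squared residuals = 36.1598.

36.1598


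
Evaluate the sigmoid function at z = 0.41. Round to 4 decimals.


Compute exp(-0.4100) = 0.6637.
Sigmoid = 1 / (1 + 0.6637) = 1 / 1.6637 = 0.6011.

0.6011


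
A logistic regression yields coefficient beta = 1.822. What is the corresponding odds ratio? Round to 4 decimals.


exp(1.822) = 6.1842.
So the odds ratio is 6.1842.

6.1842


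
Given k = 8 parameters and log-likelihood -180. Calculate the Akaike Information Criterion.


Compute:
2k = 2*8 = 16.
-2*loglik = -2*(-180) = 360.
AIC = 16 + 360 = 376.

376


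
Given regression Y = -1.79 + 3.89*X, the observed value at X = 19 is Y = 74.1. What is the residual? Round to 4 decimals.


Predicted = -1.79 + 3.89 * 19 = 72.1200.
Residual = 74.1 - 72.1200 = 1.9800.

1.9800


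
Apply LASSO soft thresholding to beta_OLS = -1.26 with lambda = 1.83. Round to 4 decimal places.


Absolute value: |-1.26| = 1.26.
Compare to lambda = 1.83.
Since |beta| <= lambda, the coefficient is set to 0.

0.0000


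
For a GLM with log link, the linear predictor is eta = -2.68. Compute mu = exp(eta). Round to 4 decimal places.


The inverse log link gives:
mu = exp(-2.68) = 0.0686.

0.0686


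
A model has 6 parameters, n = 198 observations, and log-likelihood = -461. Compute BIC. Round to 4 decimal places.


k * ln(n) = 6 * ln(198) = 6 * 5.288267 = 31.729602.
-2 * loglik = -2 * (-461) = 922.
BIC = 31.729602 + 922 = 953.729602, which rounds to 953.7296.

953.7296


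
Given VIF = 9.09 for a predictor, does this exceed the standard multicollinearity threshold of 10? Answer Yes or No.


Check: VIF = 9.09 vs threshold = 10.
Since 9.09 < 10, the answer is No.

No


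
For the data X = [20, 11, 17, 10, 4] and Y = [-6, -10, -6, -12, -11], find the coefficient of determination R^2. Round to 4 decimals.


The fitted line is Y = -13.8906 + 0.3944*X.
SSres = 7.5471, SStot = 32.0000.
R^2 = 1 - SSres/SStot = 0.7642.

0.7642


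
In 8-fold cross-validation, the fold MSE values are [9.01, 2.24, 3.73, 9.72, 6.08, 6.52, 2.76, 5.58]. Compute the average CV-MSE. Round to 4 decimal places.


Total MSE across folds = 45.6400.
CV-MSE = 45.6400/8 = 5.7050.

5.7050


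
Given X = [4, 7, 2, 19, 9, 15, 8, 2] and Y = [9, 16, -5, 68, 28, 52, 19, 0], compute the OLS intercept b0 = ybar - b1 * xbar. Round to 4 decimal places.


The slope is b1 = 4.1281.
Sample means are xbar = 8.2500 and ybar = 23.3750.
Intercept: b0 = 23.3750 - (4.1281)(8.2500) = -10.6821.

-10.6821


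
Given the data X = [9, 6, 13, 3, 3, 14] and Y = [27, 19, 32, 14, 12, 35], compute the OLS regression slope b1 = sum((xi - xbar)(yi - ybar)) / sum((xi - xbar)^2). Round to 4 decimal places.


First compute the means: xbar = 8.0000, ybar = 23.1667.
Then S_xx = sum((xi - xbar)^2) = 116.0000.
S_xy = sum((xi - xbar)(yi - ybar)) = 229.0000.
b1 = S_xy / S_xx = 229.0000 / 116.0000 = 1.9741.

1.9741


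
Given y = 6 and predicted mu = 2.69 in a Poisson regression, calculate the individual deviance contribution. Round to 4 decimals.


Compute y*ln(y/mu) = 6*ln(6/2.69) = 6*0.802218 = 4.813308.
y - mu = 3.31.
D = 2*(4.813308 - (3.31)) = 3.006616, which rounds to 3.0066.

3.0066


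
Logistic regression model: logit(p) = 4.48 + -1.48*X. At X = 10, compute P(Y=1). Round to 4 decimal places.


Compute z = 4.48 + (-1.48)(10) = -10.3200.
exp(-z) = 30333.2576.
P = 1/(1 + 30333.2576) = 0.0000.

0.0000


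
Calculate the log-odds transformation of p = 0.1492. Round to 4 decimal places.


1 - p = 0.8508.
p/(1-p) = 0.1754.
logit = ln(0.1754) = -1.7409.

-1.7409


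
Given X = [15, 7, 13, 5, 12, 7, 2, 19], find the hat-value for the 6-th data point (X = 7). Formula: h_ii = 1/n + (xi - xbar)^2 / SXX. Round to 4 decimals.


Mean of X: xbar = 10.0000.
SXX = 226.0000.
For X = 7: h = 1/8 + (7 - 10.0000)^2/226.0000 = 0.1648.

0.1648


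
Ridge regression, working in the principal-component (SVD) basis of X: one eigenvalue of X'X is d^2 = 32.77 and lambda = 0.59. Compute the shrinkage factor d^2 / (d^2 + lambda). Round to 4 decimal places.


Denominator = d^2 + lambda = 32.77 + 0.59 = 33.3600.
Shrinkage = 32.77 / 33.3600 = 0.9823.

0.9823


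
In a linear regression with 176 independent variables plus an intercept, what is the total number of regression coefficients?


Total coefficients = number of predictors + 1 (for the intercept).
= 176 + 1 = 177.

177


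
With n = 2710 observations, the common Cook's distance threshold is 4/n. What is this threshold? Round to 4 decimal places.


Cook's distance cutoff = 4/n = 4/2710.
= 0.0015.

0.0015


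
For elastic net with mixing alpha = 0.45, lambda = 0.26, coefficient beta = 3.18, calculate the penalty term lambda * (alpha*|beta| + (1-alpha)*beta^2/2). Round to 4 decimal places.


alpha * |beta| = 0.45 * 3.18 = 1.4310.
(1-alpha) * beta^2/2 = 0.55 * 10.1124/2 = 2.7809.
Total = 0.26 * (1.4310 + 2.7809) = 1.0951.

1.0951


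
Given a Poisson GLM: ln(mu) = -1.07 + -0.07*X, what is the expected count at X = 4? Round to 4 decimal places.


Linear predictor: eta = -1.07 + (-0.07)(4) = -1.3500.
Expected count: mu = exp(-1.3500) = 0.2592.

0.2592


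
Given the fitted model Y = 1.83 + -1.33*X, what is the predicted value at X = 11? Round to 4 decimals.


Predicted value:
Y = 1.83 + (-1.33)(11) = 1.83 + -14.6300 = -12.8000.

-12.8000


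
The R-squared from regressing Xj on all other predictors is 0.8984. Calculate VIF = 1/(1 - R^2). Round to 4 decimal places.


Using VIF = 1/(1 - R^2_j):
1 - 0.8984 = 0.1016.
VIF = 9.8425.

9.8425


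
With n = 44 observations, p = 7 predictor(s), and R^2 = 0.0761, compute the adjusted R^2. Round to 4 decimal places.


Plug in: Adj R^2 = 1 - (1 - 0.0761) * 43/36.
= 1 - 0.9239 * 43/36
= 1 - 39.7277 / 36
= 1 - 1.1035 = -0.1035.

-0.1035


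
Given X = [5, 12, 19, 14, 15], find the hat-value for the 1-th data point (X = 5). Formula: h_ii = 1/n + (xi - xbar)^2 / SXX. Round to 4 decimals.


Mean of X: xbar = 13.0000.
SXX = 106.0000.
For X = 5: h = 1/5 + (5 - 13.0000)^2/106.0000 = 0.8038.

0.8038


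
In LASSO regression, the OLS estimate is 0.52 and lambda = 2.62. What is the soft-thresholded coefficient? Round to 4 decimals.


Absolute value: |0.52| = 0.52.
Compare to lambda = 2.62.
Since |beta| <= lambda, the coefficient is set to 0.

0.0000


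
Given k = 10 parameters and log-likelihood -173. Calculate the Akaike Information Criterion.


AIC = 2*10 - 2*(-173).
= 20 + 346 = 366.

366


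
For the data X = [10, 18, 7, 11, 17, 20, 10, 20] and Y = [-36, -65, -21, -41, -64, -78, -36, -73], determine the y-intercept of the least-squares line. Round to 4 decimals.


First find the slope: b1 = -4.0040.
Means: xbar = 14.1250, ybar = -51.7500.
b0 = ybar - b1 * xbar = -51.7500 - -4.0040 * 14.1250 = 4.8067.

4.8067


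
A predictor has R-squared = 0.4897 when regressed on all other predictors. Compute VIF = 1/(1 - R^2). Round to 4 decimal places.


Denominator: 1 - 0.4897 = 0.5103.
VIF = 1 / 0.5103 = 1.9596.

1.9596


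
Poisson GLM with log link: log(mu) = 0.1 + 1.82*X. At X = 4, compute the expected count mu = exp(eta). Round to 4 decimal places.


Compute eta = 0.1 + 1.82 * 4 = 7.3800.
Apply inverse link: mu = e^7.3800 = 1603.5898.

1603.5898


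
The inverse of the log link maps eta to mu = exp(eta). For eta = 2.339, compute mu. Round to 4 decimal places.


Apply the inverse link:
mu = e^2.339 = 10.3709.

10.3709


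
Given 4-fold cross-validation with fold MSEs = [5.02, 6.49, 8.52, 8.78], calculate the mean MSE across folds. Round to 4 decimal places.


Sum of fold MSEs = 28.8100.
Average = 28.8100 / 4 = 7.2025.

7.2025


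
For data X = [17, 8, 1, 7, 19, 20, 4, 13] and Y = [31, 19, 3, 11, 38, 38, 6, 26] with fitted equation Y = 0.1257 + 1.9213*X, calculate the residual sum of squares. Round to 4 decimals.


For each point, residual = actual - predicted.
Residuals: [-1.7878, 3.5039, 0.9530, -2.5748, 1.3696, -0.5517, -1.8109, 0.8974].
Sum of squared residuals = 29.2762.

29.2762


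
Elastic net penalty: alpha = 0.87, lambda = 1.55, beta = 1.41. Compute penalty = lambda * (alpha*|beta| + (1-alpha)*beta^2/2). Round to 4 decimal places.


L1 component = 0.87 * |1.41| = 1.2267.
L2 component = 0.13 * 1.41^2 / 2 = 0.1292.
Penalty = 1.55 * (1.2267 + 0.1292) = 1.55 * 1.3559 = 2.1017.

2.1017


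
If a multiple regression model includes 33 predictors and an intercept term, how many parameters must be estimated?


Total coefficients = number of predictors + 1 (for the intercept).
= 33 + 1 = 34.

34


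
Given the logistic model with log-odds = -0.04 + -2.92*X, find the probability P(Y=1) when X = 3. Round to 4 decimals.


z = -0.04 + -2.92 * 3 = -8.8000.
Sigmoid: P = 1 / (1 + exp(8.8000)) = 0.0002.

0.0002


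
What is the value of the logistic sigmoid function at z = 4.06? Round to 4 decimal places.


Compute exp(-4.0600) = 0.0172.
Sigmoid = 1 / (1 + 0.0172) = 1 / 1.0172 = 0.9830.

0.9830


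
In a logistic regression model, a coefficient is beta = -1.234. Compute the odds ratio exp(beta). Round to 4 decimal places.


exp(-1.234) = 0.2911.
So the odds ratio is 0.2911.

0.2911


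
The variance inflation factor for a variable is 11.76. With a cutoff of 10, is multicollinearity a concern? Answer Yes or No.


The threshold is 10.
VIF = 11.76 is >= 10.
Multicollinearity indication: Yes.

Yes


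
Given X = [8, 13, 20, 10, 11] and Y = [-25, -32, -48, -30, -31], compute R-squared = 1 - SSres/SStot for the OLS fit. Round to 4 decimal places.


After computing the OLS fit (b0=-10.1174, b1=-1.8615):
SSres = 7.5657, SStot = 302.8000.
R^2 = 1 - 7.5657/302.8000 = 0.9750.

0.9750


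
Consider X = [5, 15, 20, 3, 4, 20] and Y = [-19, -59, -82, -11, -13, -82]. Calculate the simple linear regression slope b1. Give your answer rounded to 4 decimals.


Calculate xbar = 11.1667, ybar = -44.3333.
S_xx = 326.8333, S_xy = -1374.6667.
Using b1 = S_xy / S_xx = -1374.6667 / 326.8333, we get b1 = -4.2060.

-4.2060


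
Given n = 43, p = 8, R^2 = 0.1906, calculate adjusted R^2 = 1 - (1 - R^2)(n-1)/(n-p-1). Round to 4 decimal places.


Plug in: Adj R^2 = 1 - (1 - 0.1906) * 42/34.
= 1 - 0.8094 * 42/34
= 1 - 33.9948 / 34
= 1 - 0.9998 = 0.0002.

0.0002


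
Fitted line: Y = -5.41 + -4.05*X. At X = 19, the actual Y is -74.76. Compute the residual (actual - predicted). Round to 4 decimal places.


Predicted = -5.41 + -4.05 * 19 = -82.3600.
Residual = -74.76 - -82.3600 = 7.6000.

7.6000


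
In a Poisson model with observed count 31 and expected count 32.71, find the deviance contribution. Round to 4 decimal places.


First: ln(31/32.71) = -0.053694.
Then: 31 * -0.053694 = -1.664514.
y - mu = 31 - 32.71 = -1.71.
D = 2(-1.664514 - -1.71) = 0.090972, which rounds to 0.0910.

0.0910


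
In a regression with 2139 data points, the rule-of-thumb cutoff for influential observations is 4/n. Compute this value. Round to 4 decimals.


Cook's distance cutoff = 4/n = 4/2139.
= 0.0019.

0.0019


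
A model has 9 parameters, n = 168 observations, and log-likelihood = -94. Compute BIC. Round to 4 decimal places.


k * ln(n) = 9 * ln(168) = 9 * 5.123964 = 46.115676.
-2 * loglik = -2 * (-94) = 188.
BIC = 46.115676 + 188 = 234.115676, which rounds to 234.1157.

234.1157


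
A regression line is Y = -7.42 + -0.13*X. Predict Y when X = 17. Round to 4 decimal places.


Plug X = 17 into Y = -7.42 + -0.13*X:
Y = -7.42 + -2.2100 = -9.6300.

-9.6300


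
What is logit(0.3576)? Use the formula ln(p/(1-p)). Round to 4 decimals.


1 - p = 0.6424.
p/(1-p) = 0.5567.
logit = ln(0.5567) = -0.5858.

-0.5858


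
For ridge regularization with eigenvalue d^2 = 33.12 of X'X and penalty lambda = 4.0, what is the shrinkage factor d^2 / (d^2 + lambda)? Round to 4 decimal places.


Denominator = d^2 + lambda = 33.12 + 4.0 = 37.1200.
Shrinkage = 33.12 / 37.1200 = 0.8922.

0.8922


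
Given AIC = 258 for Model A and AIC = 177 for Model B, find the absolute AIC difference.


Compute |258 - 177| = 81.
Model B has the smaller AIC.

81


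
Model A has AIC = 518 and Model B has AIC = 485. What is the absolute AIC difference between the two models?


Compute |518 - 485| = 33.
Model B has the smaller AIC.

33


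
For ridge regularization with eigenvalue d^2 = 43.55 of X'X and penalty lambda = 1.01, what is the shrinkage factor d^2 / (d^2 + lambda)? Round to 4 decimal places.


d^2 + lambda = 43.55 + 1.01 = 44.5600.
Shrinkage factor = 43.55/44.5600 = 0.9773.

0.9773


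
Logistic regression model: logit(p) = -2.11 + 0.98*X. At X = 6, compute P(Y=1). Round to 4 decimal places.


Linear predictor: z = -2.11 + 0.98 * 6 = 3.7700.
P = 1/(1 + exp(-3.7700)) = 1/(1 + 0.0231) = 0.9775.

0.9775


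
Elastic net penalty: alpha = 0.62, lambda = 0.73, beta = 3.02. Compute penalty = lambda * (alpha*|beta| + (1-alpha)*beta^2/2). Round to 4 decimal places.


Compute:
L1 = 0.62 * 3.02 = 1.8724.
L2 = 0.38 * 3.02^2 / 2 = 1.7329.
Penalty = 0.73 * (1.8724 + 1.7329) = 2.6319.

2.6319


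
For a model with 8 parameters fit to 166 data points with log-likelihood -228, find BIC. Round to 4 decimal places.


ln(166) = 5.111988.
k * ln(n) = 8 * 5.111988 = 40.895904.
-2L = 456.
BIC = 40.895904 + 456 = 496.895904, which rounds to 496.8959.

496.8959


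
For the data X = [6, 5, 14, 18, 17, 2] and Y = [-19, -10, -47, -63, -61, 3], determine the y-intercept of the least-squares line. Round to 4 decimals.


First find the slope: b1 = -4.0771.
Means: xbar = 10.3333, ybar = -32.8333.
b0 = ybar - b1 * xbar = -32.8333 - -4.0771 * 10.3333 = 9.2971.

9.2971


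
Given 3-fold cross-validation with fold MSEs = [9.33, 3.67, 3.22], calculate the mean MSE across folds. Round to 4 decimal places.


Add all fold MSEs: 16.2200.
Divide by k = 3: 16.2200/3 = 5.4067.

5.4067


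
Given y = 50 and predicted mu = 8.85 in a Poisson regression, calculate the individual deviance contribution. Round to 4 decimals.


Compute y*ln(y/mu) = 50*ln(50/8.85) = 50*1.731606 = 86.580300.
y - mu = 41.15.
D = 2*(86.580300 - (41.15)) = 90.860600, which rounds to 90.8606.

90.8606


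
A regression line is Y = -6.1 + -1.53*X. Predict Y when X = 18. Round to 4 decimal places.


Predicted value:
Y = -6.1 + (-1.53)(18) = -6.1 + -27.5400 = -33.6400.

-33.6400


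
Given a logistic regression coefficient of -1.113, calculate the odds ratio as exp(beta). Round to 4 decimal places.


exp(-1.113) = 0.3286.
So the odds ratio is 0.3286.

0.3286


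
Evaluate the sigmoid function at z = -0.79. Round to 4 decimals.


First, exp(0.7900) = 2.2034.
Then sigma(z) = 1/(1 + 2.2034) = 0.3122.

0.3122


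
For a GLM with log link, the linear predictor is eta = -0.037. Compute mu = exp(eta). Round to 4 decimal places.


mu = exp(eta) = exp(-0.037).
= 0.9637.

0.9637


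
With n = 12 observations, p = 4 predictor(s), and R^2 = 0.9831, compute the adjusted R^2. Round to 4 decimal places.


Using the formula:
(1 - 0.9831) = 0.0169.
Multiply by 11/7: 0.0169 * 11 = 0.1859, then 0.1859 / 7 = 0.0266.
Adj R^2 = 1 - 0.0266 = 0.9734.

0.9734


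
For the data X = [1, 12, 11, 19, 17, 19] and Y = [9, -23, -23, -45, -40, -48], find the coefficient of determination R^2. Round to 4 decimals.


After computing the OLS fit (b0=12.1766, b1=-3.0767):
SSres = 9.4398, SStot = 2251.3333.
R^2 = 1 - 9.4398/2251.3333 = 0.9958.

0.9958


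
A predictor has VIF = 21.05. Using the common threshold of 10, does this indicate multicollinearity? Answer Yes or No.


The threshold is 10.
VIF = 21.05 is >= 10.
Multicollinearity indication: Yes.

Yes


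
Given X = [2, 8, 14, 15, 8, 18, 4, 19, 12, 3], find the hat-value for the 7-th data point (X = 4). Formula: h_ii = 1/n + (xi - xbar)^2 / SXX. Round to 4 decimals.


Mean of X: xbar = 10.3000.
SXX = 346.1000.
For X = 4: h = 1/10 + (4 - 10.3000)^2/346.1000 = 0.2147.

0.2147


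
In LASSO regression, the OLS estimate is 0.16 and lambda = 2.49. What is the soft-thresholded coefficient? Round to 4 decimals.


|beta_OLS| = 0.16.
lambda = 2.49.
Since |beta| <= lambda, the coefficient is set to 0.
Result = 0.0000.

0.0000


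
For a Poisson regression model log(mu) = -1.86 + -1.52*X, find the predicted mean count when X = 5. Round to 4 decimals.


Compute eta = -1.86 + -1.52 * 5 = -9.4600.
Apply inverse link: mu = e^-9.4600 = 0.0001.

0.0001


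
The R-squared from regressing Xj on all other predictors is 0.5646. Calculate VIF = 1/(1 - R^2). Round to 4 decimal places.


VIF = 1 / (1 - 0.5646).
= 1 / 0.4354 = 2.2967.

2.2967


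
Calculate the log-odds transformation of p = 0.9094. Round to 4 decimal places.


Compute the odds: 0.9094/0.0906 = 10.0375.
Take the natural log: ln(10.0375) = 2.3063.

2.3063


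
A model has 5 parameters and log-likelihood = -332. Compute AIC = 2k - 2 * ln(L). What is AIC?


Compute:
2k = 2*5 = 10.
-2*loglik = -2*(-332) = 664.
AIC = 10 + 664 = 674.

674


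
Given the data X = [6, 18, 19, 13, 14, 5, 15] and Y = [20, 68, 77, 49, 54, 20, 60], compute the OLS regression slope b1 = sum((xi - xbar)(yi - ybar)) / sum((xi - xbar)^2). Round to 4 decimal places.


The sample means are xbar = 12.8571 and ybar = 49.7143.
Compute S_xx = 178.8571 and S_xy = 725.7143.
Slope b1 = S_xy / S_xx = 725.7143 / 178.8571 = 4.0575.

4.0575


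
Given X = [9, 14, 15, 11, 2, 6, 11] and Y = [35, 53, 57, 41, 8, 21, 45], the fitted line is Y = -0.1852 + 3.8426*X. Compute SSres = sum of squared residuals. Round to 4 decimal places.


For each point, residual = actual - predicted.
Residuals: [0.6018, -0.6112, -0.4538, -1.0834, 0.5000, -1.8704, 2.9166].
Sum of squared residuals = 14.3704.

14.3704


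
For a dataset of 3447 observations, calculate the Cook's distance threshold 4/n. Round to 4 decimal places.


Using the rule of thumb:
Threshold = 4 / 3447 = 0.0012.

0.0012


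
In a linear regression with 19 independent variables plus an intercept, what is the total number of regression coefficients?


Total coefficients = number of predictors + 1 (for the intercept).
= 19 + 1 = 20.

20


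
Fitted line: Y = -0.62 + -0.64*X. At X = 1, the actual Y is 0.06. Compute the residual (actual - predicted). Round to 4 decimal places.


Predicted = -0.62 + -0.64 * 1 = -1.2600.
Residual = 0.06 - -1.2600 = 1.3200.

1.3200


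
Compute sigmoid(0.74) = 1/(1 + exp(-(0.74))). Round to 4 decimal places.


Compute exp(-0.7400) = 0.4771.
Sigmoid = 1 / (1 + 0.4771) = 1 / 1.4771 = 0.6770.

0.6770


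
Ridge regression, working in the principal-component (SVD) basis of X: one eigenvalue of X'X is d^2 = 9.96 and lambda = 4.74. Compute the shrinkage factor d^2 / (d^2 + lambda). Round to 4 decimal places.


d^2 + lambda = 9.96 + 4.74 = 14.7000.
Shrinkage factor = 9.96/14.7000 = 0.6776.

0.6776


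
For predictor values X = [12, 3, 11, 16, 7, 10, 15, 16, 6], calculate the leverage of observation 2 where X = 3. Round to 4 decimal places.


n = 9, xbar = 10.6667.
SXX = sum((xi - xbar)^2) = 172.0000.
h = 1/9 + (3 - 10.6667)^2 / 172.0000 = 0.4528.

0.4528


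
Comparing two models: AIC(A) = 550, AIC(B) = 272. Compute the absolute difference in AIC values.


Compute |550 - 272| = 278.
Model B has the smaller AIC.

278


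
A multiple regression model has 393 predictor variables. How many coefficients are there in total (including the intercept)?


Including the intercept, the model has 393 predictor coefficients + 1 intercept.
Total = 394.

394


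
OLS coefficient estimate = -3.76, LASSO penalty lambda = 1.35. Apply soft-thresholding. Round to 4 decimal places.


|beta_OLS| = 3.76.
lambda = 1.35.
Since |beta| > lambda, coefficient = sign(beta)*(|beta| - lambda) = -2.4100.
Result = -2.4100.

-2.4100


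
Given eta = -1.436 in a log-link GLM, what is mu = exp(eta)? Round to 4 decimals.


Apply the inverse link:
mu = e^-1.436 = 0.2379.

0.2379


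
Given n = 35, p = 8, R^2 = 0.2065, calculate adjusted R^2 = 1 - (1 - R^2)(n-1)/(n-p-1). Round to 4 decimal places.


Adjusted R^2 = 1 - (1 - R^2) * (n-1)/(n-p-1).
(1 - R^2) = 0.7935.
(n-1)/(n-p-1) = 34/26.
(1 - R^2) * (n-1) = 0.7935 * 34 = 26.9790.
Divide by (n-p-1): 26.9790 / 26 = 1.0377.
Adj R^2 = 1 - 1.0377 = -0.0377.

-0.0377


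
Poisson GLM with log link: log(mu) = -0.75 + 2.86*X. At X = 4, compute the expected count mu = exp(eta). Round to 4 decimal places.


eta = -0.75 + 2.86 * 4 = 10.6900.
mu = exp(10.6900) = 43914.5070.

43914.5070


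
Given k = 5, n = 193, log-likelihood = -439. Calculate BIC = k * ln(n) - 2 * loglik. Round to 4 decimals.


k * ln(n) = 5 * ln(193) = 5 * 5.262690 = 26.313450.
-2 * loglik = -2 * (-439) = 878.
BIC = 26.313450 + 878 = 904.313450, which rounds to 904.3135.

904.3135


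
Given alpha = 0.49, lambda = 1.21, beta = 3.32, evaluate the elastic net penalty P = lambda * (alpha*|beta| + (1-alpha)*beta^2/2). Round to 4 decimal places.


L1 component = 0.49 * |3.32| = 1.6268.
L2 component = 0.51 * 3.32^2 / 2 = 2.8107.
Penalty = 1.21 * (1.6268 + 2.8107) = 1.21 * 4.4375 = 5.3694.

5.3694


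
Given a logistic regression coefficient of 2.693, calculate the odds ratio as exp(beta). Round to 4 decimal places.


exp(2.693) = 14.7759.
So the odds ratio is 14.7759.

14.7759


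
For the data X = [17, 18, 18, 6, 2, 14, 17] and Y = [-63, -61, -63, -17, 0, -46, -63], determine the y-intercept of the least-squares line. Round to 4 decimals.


Compute b1 = -3.9797 from the OLS formula.
With xbar = 13.1429 and ybar = -44.7143, the intercept is:
b0 = -44.7143 - -3.9797 * 13.1429 = 7.5898.

7.5898


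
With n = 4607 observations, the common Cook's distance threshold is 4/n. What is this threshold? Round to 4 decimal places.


Cook's distance cutoff = 4/n = 4/4607.
= 0.0009.

0.0009


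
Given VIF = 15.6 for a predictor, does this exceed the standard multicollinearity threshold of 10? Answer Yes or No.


Check: VIF = 15.6 vs threshold = 10.
Since 15.6 >= 10, the answer is Yes.

Yes


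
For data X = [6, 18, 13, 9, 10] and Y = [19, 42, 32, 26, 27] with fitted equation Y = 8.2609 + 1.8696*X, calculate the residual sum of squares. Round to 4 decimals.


For each point, residual = actual - predicted.
Residuals: [-0.4785, 0.0863, -0.5657, 0.9127, 0.0431].
Sum of squared residuals = 1.3913.

1.3913


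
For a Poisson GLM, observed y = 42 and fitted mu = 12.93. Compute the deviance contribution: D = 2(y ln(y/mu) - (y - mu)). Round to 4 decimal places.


Compute y*ln(y/mu) = 42*ln(42/12.93) = 42*1.178119 = 49.480998.
y - mu = 29.07.
D = 2*(49.480998 - (29.07)) = 40.821996, which rounds to 40.8220.

40.8220


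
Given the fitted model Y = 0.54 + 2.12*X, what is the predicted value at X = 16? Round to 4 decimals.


Substitute X = 16 into the equation:
Y = 0.54 + 2.12 * 16 = 0.54 + 33.9200 = 34.4600.

34.4600


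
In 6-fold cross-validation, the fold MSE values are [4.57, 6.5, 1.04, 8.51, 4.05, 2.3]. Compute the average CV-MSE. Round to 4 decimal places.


Sum of fold MSEs = 26.9700.
Average = 26.9700 / 6 = 4.4950.

4.4950


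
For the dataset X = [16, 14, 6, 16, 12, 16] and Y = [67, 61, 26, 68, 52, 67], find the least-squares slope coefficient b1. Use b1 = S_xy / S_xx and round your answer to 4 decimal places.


First compute the means: xbar = 13.3333, ybar = 56.8333.
Then S_xx = sum((xi - xbar)^2) = 77.3333.
S_xy = sum((xi - xbar)(yi - ybar)) = 319.3333.
b1 = S_xy / S_xx = 319.3333 / 77.3333 = 4.1293.

4.1293


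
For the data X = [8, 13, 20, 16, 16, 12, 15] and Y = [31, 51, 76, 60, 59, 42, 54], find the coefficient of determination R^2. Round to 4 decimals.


After computing the OLS fit (b0=-0.2977, b1=3.7508):
SSres = 21.5535, SStot = 1223.4286.
R^2 = 1 - 21.5535/1223.4286 = 0.9824.

0.9824


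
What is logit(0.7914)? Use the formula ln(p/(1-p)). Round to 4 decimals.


1 - p = 0.2086.
p/(1-p) = 3.7939.
logit = ln(3.7939) = 1.3334.

1.3334
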